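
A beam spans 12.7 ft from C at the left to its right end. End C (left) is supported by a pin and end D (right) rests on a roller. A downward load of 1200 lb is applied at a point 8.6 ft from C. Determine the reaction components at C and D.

Moments about C: D_y·12.7 − 1200·8.6 = 0 → D_y = 10320/12.7 = 812.598 ≈ 812.6 lb.
ΣF_y = 0: C_y + 812.598 − 1200 = 0 → C_y = 387.4 lb.
ΣF_x = 0: no horizontal applied forces, so C_x = 0.

C_x = 0, C_y = 387.4 lb, D_y = 812.6 lb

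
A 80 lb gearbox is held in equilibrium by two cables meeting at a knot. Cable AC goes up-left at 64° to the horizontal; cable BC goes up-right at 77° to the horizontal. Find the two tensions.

ΣF_x = 0: −T_AC·cos64° + T_BC·cos77° = 0 → T_BC = 1.94874·T_AC.
ΣF_y = 0: T_AC·sin64° + T_BC·sin77° = 80.
Substitute: T_AC·(0.898794 + 1.94874·0.97437) = 80 → T_AC = 28.5961 ≈ 28.60 lb.
Then T_BC = 1.94874 × 28.5961 = 55.73 lb.

T_AC = 28.60 lb, T_BC = 55.73 lb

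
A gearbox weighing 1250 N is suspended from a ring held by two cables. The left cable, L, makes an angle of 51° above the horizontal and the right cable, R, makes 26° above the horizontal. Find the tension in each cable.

T_L = 1153 N, T_R = 807.3 N

ΣF_x = 0: −T_L·cos51° + T_R·cos26° = 0 → T_R = 0.700183·T_L.
ΣF_y = 0: T_L·sin51° + T_R·sin26° = 1250.
Substitute: T_L·(0.777146 + 0.700183·0.438371) = 1250 → T_L = 1153.05 ≈ 1153 N.
Then T_R = 0.700183 × 1153.05 = 807.3 N.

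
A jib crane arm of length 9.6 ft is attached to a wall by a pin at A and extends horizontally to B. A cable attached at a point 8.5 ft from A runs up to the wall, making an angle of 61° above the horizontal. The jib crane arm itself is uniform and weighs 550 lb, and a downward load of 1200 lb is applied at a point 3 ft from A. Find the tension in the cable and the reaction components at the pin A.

T = 839.4 lb, A_x = 406.9 lb, A_y = 1016 lb

ΣM about A: T·sin61°·8.5 − 550·4.8 − 1200·3 = 0 → T = 6240/(8.5·0.87462) = 839.356 ≈ 839.4 lb.
ΣF_x = 0: A_x − T·cos61° = 0 → A_x = 839.356 × 0.48481 = 406.9 lb.
ΣF_y = 0: A_y + T·sin61° − 550 − 1200 = 0 → A_y = 1750 − 839.356 × 0.87462 = 1016 lb.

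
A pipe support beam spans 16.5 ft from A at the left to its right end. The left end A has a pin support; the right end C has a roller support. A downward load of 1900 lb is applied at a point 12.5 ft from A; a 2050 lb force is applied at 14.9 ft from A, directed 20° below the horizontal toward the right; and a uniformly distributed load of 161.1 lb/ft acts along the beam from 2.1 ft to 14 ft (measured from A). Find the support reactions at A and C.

Resultant of the distributed load: 161.1 × 11.9 = 1917.09 lb at 8.05 ft from A.
Taking moments about A: C_y·16.5 − 1900·12.5 − 2050·sin20°·14.9 − (161.1·11.9)·8.05 = 0 → C_y = 49629.6/16.5 = 3007.85 ≈ 3008 lb.
ΣF_y = 0: A_y + 3007.85 − 1900 − 2050·sin20° − 161.1·11.9 = 0 → A_y = 1510 lb.
ΣF_x = 0: A_x + 2050·cos20° = 0 → A_x = -1926 lb.

A_x = -1926 lb, A_y = 1510 lb, C_y = 3008 lb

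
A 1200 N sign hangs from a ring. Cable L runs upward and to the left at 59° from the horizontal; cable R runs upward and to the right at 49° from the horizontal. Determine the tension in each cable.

ΣF_x = 0: −T_L·cos59° + T_R·cos49° = 0 → T_R = 0.785048·T_L.
ΣF_y = 0: T_L·sin59° + T_R·sin49° = 1200.
Substitute: T_L·(0.857167 + 0.785048·0.75471) = 1200 → T_L = 827.786 ≈ 827.8 N.
Then T_R = 0.785048 × 827.786 = 649.9 N.

T_L = 827.8 N, T_R = 649.9 N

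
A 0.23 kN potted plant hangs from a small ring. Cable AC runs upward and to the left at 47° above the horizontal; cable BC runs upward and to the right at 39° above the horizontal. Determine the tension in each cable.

ΣF_x = 0: −T_AC·cos47° + T_BC·cos39° = 0 → T_BC = 0.877568·T_AC.
ΣF_y = 0: T_AC·sin47° + T_BC·sin39° = 0.23.
Substitute: T_AC·(0.731354 + 0.877568·0.62932) = 0.23 → T_AC = 0.17918 ≈ 0.1792 kN.
Then T_BC = 0.877568 × 0.17918 = 0.1572 kN.

T_AC = 0.1792 kN, T_BC = 0.1572 kN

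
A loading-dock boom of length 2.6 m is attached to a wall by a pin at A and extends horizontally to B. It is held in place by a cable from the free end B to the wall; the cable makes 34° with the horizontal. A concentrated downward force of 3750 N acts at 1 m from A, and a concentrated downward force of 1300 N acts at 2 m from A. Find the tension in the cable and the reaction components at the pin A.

ΣM about A: T·sin34°·2.6 − 3750·1 − 1300·2 = 0 → T = 6350/(2.6·0.559193) = 4367.56 ≈ 4368 N.
ΣF_x = 0: A_x − T·cos34° = 0 → A_x = 4367.56 × 0.829038 = 3621 N.
ΣF_y = 0: A_y + T·sin34° − 3750 − 1300 = 0 → A_y = 5050 − 4367.56 × 0.559193 = 2608 N.

T = 4368 N, A_x = 3621 N, A_y = 2608 N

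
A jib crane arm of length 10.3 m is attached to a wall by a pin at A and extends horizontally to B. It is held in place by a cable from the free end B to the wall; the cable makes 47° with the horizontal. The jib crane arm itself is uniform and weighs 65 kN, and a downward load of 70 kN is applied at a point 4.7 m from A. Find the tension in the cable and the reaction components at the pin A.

ΣM about A: T·sin47°·10.3 − 65·5.15 − 70·4.7 = 0 → T = 663.75/(10.3·0.731354) = 88.1129 ≈ 88.11 kN.
ΣF_x = 0: A_x − T·cos47° = 0 → A_x = 88.1129 × 0.681998 = 60.09 kN.
ΣF_y = 0: A_y + T·sin47° − 65 − 70 = 0 → A_y = 135 − 88.1129 × 0.731354 = 70.56 kN.

T = 88.11 kN, A_x = 60.09 kN, A_y = 70.56 kN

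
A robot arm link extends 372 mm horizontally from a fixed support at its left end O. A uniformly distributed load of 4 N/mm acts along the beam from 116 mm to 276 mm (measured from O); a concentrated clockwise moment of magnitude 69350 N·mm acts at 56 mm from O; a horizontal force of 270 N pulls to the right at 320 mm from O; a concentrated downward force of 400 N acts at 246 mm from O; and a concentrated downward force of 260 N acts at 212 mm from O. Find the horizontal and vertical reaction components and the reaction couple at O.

Resultant of the distributed load: 4 × 160 = 640 N at 196 mm from O.
ΣF_x = 0: O_x + 270 = 0 → O_x = -270.0 N.
ΣF_y = 0: O_y − 4·160 − 400 − 260 = 0 → O_y = 1300 N.
ΣM about O: M_O − (4·160)·196 − 69350 − 400·246 − 260·212 = 0 → M_O = 348300 N·mm.

O_x = -270.0 N, O_y = 1300 N, M_O = 348300 N·mm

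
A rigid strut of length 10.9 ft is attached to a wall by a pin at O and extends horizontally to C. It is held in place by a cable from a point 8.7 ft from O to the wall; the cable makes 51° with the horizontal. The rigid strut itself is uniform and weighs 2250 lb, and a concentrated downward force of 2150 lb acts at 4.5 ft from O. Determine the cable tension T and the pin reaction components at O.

ΣM about O: T·sin51°·8.7 − 2250·5.45 − 2150·4.5 = 0 → T = 21937.5/(8.7·0.777146) = 3244.63 ≈ 3245 lb.
ΣF_x = 0: O_x − T·cos51° = 0 → O_x = 3244.63 × 0.62932 = 2042 lb.
ΣF_y = 0: O_y + T·sin51° − 2250 − 2150 = 0 → O_y = 4400 − 3244.63 × 0.777146 = 1878 lb.

T = 3245 lb, O_x = 2042 lb, O_y = 1878 lb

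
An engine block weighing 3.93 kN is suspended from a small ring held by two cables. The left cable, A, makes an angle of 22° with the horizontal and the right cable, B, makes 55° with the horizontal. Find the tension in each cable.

ΣF_x = 0: −T_A·cos22° + T_B·cos55° = 0 → T_B = 1.6165·T_A.
ΣF_y = 0: T_A·sin22° + T_B·sin55° = 3.93.
Substitute: T_A·(0.374607 + 1.6165·0.819152) = 3.93 → T_A = 2.31344 ≈ 2.313 kN.
Then T_B = 1.6165 × 2.31344 = 3.740 kN.

T_A = 2.313 kN, T_B = 3.740 kN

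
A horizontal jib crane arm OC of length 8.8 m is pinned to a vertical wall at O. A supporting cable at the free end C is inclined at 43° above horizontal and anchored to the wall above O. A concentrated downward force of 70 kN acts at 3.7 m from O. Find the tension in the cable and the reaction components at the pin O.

T = 43.16 kN, O_x = 31.56 kN, O_y = 40.57 kN

ΣM about O: T·sin43°·8.8 − 70·3.7 = 0 → T = 259/(8.8·0.681998) = 43.1553 ≈ 43.16 kN.
ΣF_x = 0: O_x − T·cos43° = 0 → O_x = 43.1553 × 0.731354 = 31.56 kN.
ΣF_y = 0: O_y + T·sin43° − 70 = 0 → O_y = 70 − 43.1553 × 0.681998 = 40.57 kN.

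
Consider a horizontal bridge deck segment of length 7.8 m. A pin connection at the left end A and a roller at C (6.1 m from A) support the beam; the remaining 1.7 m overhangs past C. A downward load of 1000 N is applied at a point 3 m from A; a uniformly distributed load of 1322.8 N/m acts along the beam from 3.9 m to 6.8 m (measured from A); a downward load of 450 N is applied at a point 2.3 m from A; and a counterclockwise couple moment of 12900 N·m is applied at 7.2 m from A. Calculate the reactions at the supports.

Resultant of the distributed load: 1322.8 × 2.9 = 3836.12 N at 5.35 m from A.
Moments about A: C_y·6.1 − 1000·3 − (1322.8·2.9)·5.35 − 450·2.3 + 12900 = 0 → C_y = 11658.242/6.1 = 1911.19 ≈ 1911 N.
ΣF_y = 0: A_y + 1911.19 − 1000 − 1322.8·2.9 − 450 = 0 → A_y = 3375 N.
ΣF_x = 0: no horizontal applied forces, so A_x = 0.

A_x = 0, A_y = 3375 N, C_y = 1911 N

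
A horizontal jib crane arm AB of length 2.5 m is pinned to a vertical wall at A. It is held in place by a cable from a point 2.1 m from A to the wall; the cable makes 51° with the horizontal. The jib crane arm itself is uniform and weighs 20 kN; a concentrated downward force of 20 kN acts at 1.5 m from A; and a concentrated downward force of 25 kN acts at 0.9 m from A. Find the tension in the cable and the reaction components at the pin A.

ΣM about A: T·sin51°·2.1 − 20·1.25 − 20·1.5 − 25·0.9 = 0 → T = 77.5/(2.1·0.777146) = 47.4876 ≈ 47.49 kN.
ΣF_x = 0: A_x − T·cos51° = 0 → A_x = 47.4876 × 0.62932 = 29.88 kN.
ΣF_y = 0: A_y + T·sin51° − 20 − 20 − 25 = 0 → A_y = 65 − 47.4876 × 0.777146 = 28.10 kN.

T = 47.49 kN, A_x = 29.88 kN, A_y = 28.10 kN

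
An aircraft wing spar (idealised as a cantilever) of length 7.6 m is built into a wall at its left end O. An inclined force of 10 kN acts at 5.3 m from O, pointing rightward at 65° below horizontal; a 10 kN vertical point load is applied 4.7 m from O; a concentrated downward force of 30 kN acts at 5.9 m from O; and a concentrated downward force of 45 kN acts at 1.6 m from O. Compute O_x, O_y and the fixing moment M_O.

ΣF_x = 0: O_x + 10·cos65° = 0 → O_x = -4.226 kN.
ΣF_y = 0: O_y − 10·sin65° − 10 − 30 − 45 = 0 → O_y = 94.06 kN.
ΣM about O: M_O − 10·sin65°·5.3 − 10·4.7 − 30·5.9 − 45·1.6 = 0 → M_O = 344.0 kN·m.

O_x = -4.226 kN, O_y = 94.06 kN, M_O = 344.0 kN·m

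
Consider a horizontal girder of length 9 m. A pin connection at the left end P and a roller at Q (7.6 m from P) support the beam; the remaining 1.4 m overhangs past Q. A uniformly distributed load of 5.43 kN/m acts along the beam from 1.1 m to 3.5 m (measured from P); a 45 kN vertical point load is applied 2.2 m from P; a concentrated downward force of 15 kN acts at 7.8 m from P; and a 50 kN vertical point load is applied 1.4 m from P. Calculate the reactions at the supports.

Resultant of the distributed load: 5.43 × 2.4 = 13.032 kN at 2.3 m from P.
Moments about P: Q_y·7.6 − (5.43·2.4)·2.3 − 45·2.2 − 15·7.8 − 50·1.4 = 0 → Q_y = 315.9736/7.6 = 41.5755 ≈ 41.58 kN.
ΣF_y = 0: P_y + 41.5755 − 5.43·2.4 − 45 − 15 − 50 = 0 → P_y = 81.46 kN.
ΣF_x = 0: no horizontal applied forces, so P_x = 0.

P_x = 0, P_y = 81.46 kN, Q_y = 41.58 kN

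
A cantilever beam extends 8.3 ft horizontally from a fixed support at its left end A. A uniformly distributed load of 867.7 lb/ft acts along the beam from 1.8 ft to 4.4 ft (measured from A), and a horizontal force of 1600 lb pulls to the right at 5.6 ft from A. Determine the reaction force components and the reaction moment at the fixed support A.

A_x = -1600 lb, A_y = 2256 lb, M_A = 6994 lb·ft

Resultant of the distributed load: 867.7 × 2.6 = 2256.02 lb at 3.1 ft from A.
ΣF_x = 0: A_x + 1600 = 0 → A_x = -1600 lb.
ΣF_y = 0: A_y − 867.7·2.6 = 0 → A_y = 2256 lb.
ΣM about A: M_A − (867.7·2.6)·3.1 = 0 → M_A = 6994 lb·ft.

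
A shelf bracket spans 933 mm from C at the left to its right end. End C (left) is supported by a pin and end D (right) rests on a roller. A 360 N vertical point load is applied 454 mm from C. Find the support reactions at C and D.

Taking moments about C: D_y·933 − 360·454 = 0 → D_y = 163440/933 = 175.177 ≈ 175.2 N.
ΣF_y = 0: C_y + 175.177 − 360 = 0 → C_y = 184.8 N.
ΣF_x = 0: no horizontal applied forces, so C_x = 0.

C_x = 0, C_y = 184.8 N, D_y = 175.2 N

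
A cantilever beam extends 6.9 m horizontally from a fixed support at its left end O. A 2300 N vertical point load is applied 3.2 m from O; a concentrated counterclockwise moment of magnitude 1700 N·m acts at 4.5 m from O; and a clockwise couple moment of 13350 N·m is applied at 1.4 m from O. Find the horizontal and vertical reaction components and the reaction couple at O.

ΣF_x = 0: O_x = 0.
ΣF_y = 0: O_y − 2300 = 0 → O_y = 2300 N.
ΣM about O: M_O − 2300·3.2 + 1700 − 13350 = 0 → M_O = 19010 N·m.

O_x = 0, O_y = 2300 N, M_O = 19010 N·m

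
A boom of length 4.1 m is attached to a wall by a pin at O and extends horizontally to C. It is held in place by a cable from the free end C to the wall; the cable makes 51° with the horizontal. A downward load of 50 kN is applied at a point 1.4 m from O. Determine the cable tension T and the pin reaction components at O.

ΣM about O: T·sin51°·4.1 − 50·1.4 = 0 → T = 70/(4.1·0.777146) = 21.9691 ≈ 21.97 kN.
ΣF_x = 0: O_x − T·cos51° = 0 → O_x = 21.9691 × 0.62932 = 13.83 kN.
ΣF_y = 0: O_y + T·sin51° − 50 = 0 → O_y = 50 − 21.9691 × 0.777146 = 32.93 kN.

T = 21.97 kN, O_x = 13.83 kN, O_y = 32.93 kN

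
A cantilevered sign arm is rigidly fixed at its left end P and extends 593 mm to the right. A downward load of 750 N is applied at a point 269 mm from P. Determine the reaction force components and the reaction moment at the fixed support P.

ΣF_x = 0: P_x = 0.
ΣF_y = 0: P_y − 750 = 0 → P_y = 750.0 N.
ΣM about P: M_P − 750·269 = 0 → M_P = 201800 N·mm.

P_x = 0, P_y = 750.0 N, M_P = 201800 N·mm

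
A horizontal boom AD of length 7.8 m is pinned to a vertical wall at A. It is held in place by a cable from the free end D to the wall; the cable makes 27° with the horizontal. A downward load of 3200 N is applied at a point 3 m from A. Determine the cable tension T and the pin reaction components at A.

ΣM about A: T·sin27°·7.8 − 3200·3 = 0 → T = 9600/(7.8·0.45399) = 2711.01 ≈ 2711 N.
ΣF_x = 0: A_x − T·cos27° = 0 → A_x = 2711.01 × 0.891007 = 2416 N.
ΣF_y = 0: A_y + T·sin27° − 3200 = 0 → A_y = 3200 − 2711.01 × 0.45399 = 1969 N.

T = 2711 N, A_x = 2416 N, A_y = 1969 N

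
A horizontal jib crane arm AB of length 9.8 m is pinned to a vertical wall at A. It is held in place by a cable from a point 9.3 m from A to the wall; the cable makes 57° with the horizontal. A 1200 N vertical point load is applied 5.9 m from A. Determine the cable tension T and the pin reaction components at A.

T = 907.7 N, A_x = 494.4 N, A_y = 438.7 N

ΣM about A: T·sin57°·9.3 − 1200·5.9 = 0 → T = 7080/(9.3·0.838671) = 907.734 ≈ 907.7 N.
ΣF_x = 0: A_x − T·cos57° = 0 → A_x = 907.734 × 0.544639 = 494.4 N.
ΣF_y = 0: A_y + T·sin57° − 1200 = 0 → A_y = 1200 − 907.734 × 0.838671 = 438.7 N.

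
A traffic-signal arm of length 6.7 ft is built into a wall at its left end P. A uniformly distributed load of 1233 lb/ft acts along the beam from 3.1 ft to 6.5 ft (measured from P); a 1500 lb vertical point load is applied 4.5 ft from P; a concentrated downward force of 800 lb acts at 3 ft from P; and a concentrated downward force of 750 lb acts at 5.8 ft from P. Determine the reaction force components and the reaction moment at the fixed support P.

P_x = 0, P_y = 7242 lb, M_P = 33620 lb·ft

Resultant of the distributed load: 1233 × 3.4 = 4192.2 lb at 4.8 ft from P.
ΣF_x = 0: P_x = 0.
ΣF_y = 0: P_y − 1233·3.4 − 1500 − 800 − 750 = 0 → P_y = 7242 lb.
ΣM about P: M_P − (1233·3.4)·4.8 − 1500·4.5 − 800·3 − 750·5.8 = 0 → M_P = 33620 lb·ft.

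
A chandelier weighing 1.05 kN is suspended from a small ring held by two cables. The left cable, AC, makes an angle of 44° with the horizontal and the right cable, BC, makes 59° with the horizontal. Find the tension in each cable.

T_AC = 0.5550 kN, T_BC = 0.7752 kN

ΣF_x = 0: −T_AC·cos44° + T_BC·cos59° = 0 → T_BC = 1.39667·T_AC.
ΣF_y = 0: T_AC·sin44° + T_BC·sin59° = 1.05.
Substitute: T_AC·(0.694658 + 1.39667·0.857167) = 1.05 → T_AC = 0.555016 ≈ 0.5550 kN.
Then T_BC = 1.39667 × 0.555016 = 0.7752 kN.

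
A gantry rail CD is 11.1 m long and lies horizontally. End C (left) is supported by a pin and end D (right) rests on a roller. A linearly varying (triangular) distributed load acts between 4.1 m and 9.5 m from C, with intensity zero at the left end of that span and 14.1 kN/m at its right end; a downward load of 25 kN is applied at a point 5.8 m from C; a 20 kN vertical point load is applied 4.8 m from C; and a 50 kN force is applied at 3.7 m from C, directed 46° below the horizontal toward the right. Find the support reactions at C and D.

Resultant of the triangular load: ½ × 14.1 × 5.4 = 38.07 kN, acting at 7.7 m from C (one-third of the span from the peak).
ΣM about C: D_y·11.1 − (½·14.1·5.4)·7.7 − 25·5.8 − 20·4.8 − 50·sin46°·3.7 = 0 → D_y = 667.217/11.1 = 60.1096 ≈ 60.11 kN.
ΣF_y = 0: C_y + 60.1096 − ½·14.1·5.4 − 25 − 20 − 50·sin46° = 0 → C_y = 58.93 kN.
ΣF_x = 0: C_x + 50·cos46° = 0 → C_x = -34.73 kN.

C_x = -34.73 kN, C_y = 58.93 kN, D_y = 60.11 kN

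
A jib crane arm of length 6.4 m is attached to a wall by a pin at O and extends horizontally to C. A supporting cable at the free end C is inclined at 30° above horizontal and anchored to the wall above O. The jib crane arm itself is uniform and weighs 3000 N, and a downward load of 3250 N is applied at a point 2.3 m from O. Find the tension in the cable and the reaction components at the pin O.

ΣM about O: T·sin30°·6.4 − 3000·3.2 − 3250·2.3 = 0 → T = 17075/(6.4·0.5) = 5335.94 ≈ 5336 N.
ΣF_x = 0: O_x − T·cos30° = 0 → O_x = 5335.94 × 0.866025 = 4621 N.
ΣF_y = 0: O_y + T·sin30° − 3000 − 3250 = 0 → O_y = 6250 − 5335.94 × 0.5 = 3582 N.

T = 5336 N, O_x = 4621 N, O_y = 3582 N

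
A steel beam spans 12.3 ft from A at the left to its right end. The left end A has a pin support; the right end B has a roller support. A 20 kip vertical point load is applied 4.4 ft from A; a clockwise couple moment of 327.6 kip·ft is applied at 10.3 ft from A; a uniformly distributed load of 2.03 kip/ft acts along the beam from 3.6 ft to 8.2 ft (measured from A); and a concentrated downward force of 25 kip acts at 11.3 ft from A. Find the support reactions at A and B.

A_x = 0, A_y = -6.897 kip, B_y = 61.24 kip

Resultant of the distributed load: 2.03 × 4.6 = 9.338 kip at 5.9 ft from A.
Moments about A: B_y·12.3 − 20·4.4 − 327.6 − (2.03·4.6)·5.9 − 25·11.3 = 0 → B_y = 753.1942/12.3 = 61.2353 ≈ 61.24 kip.
ΣF_y = 0: A_y + 61.2353 − 20 − 2.03·4.6 − 25 = 0 → A_y = -6.897 kip.
ΣF_x = 0: no horizontal applied forces, so A_x = 0.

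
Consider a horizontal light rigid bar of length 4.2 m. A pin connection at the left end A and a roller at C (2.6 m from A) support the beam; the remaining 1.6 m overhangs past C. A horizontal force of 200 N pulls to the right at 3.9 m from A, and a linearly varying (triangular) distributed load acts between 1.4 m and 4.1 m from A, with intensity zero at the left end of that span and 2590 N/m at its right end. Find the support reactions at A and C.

Resultant of the triangular load: ½ × 2590 × 2.7 = 3496.5 N, acting at 3.2 m from A (one-third of the span from the peak).
Taking moments about A: C_y·2.6 − (½·2590·2.7)·3.2 = 0 → C_y = 11188.8/2.6 = 4303.38 ≈ 4303 N.
ΣF_y = 0: A_y + 4303.38 − ½·2590·2.7 = 0 → A_y = -806.9 N.
ΣF_x = 0: A_x + 200 = 0 → A_x = -200.0 N.

A_x = -200.0 N, A_y = -806.9 N, C_y = 4303 N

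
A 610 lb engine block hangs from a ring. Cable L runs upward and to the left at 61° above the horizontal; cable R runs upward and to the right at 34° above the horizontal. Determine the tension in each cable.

T_L = 507.6 lb, T_R = 296.9 lb

ΣF_x = 0: −T_L·cos61° + T_R·cos34° = 0 → T_R = 0.584786·T_L.
ΣF_y = 0: T_L·sin61° + T_R·sin34° = 610.
Substitute: T_L·(0.87462 + 0.584786·0.559193) = 610 → T_L = 507.645 ≈ 507.6 lb.
Then T_R = 0.584786 × 507.645 = 296.9 lb.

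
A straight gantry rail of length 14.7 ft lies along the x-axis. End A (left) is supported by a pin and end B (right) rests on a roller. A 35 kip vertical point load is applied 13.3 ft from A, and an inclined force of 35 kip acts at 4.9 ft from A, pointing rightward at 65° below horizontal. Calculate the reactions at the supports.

A_x = -14.79 kip, A_y = 24.48 kip, B_y = 42.24 kip

Moments about A: B_y·14.7 − 35·13.3 − 35·sin65°·4.9 = 0 → B_y = 620.932/14.7 = 42.2403 ≈ 42.24 kip.
ΣF_y = 0: A_y + 42.2403 − 35 − 35·sin65° = 0 → A_y = 24.48 kip.
ΣF_x = 0: A_x + 35·cos65° = 0 → A_x = -14.79 kip.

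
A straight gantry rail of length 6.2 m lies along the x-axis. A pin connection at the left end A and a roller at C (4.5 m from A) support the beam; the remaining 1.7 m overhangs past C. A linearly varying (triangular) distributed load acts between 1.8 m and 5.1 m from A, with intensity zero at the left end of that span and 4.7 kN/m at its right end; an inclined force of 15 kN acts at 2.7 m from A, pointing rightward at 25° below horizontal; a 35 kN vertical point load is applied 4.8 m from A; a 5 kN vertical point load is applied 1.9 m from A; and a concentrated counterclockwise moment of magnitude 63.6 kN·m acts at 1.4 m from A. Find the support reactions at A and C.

Resultant of the triangular load: ½ × 4.7 × 3.3 = 7.755 kN, acting at 4 m from A (one-third of the span from the peak).
Moments about A: C_y·4.5 − (½·4.7·3.3)·4 − 15·sin25°·2.7 − 35·4.8 − 5·1.9 + 63.6 = 0 → C_y = 162.036/4.5 = 36.008 ≈ 36.01 kN.
ΣF_y = 0: A_y + 36.008 − ½·4.7·3.3 − 15·sin25° − 35 − 5 = 0 → A_y = 18.09 kN.
ΣF_x = 0: A_x + 15·cos25° = 0 → A_x = -13.59 kN.

A_x = -13.59 kN, A_y = 18.09 kN, C_y = 36.01 kN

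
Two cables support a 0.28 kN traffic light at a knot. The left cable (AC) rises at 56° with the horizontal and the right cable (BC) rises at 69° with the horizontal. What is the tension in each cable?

T_AC = 0.1225 kN, T_BC = 0.1911 kN

ΣF_x = 0: −T_AC·cos56° + T_BC·cos69° = 0 → T_BC = 1.56039·T_AC.
ΣF_y = 0: T_AC·sin56° + T_BC·sin69° = 0.28.
Substitute: T_AC·(0.829038 + 1.56039·0.93358) = 0.28 → T_AC = 0.122496 ≈ 0.1225 kN.
Then T_BC = 1.56039 × 0.122496 = 0.1911 kN.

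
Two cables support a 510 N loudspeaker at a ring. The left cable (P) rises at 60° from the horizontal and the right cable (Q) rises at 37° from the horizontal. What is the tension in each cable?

T_P = 410.4 N, T_Q = 256.9 N

ΣF_x = 0: −T_P·cos60° + T_Q·cos37° = 0 → T_Q = 0.626068·T_P.
ΣF_y = 0: T_P·sin60° + T_Q·sin37° = 510.
Substitute: T_P·(0.866025 + 0.626068·0.601815) = 510 → T_P = 410.363 ≈ 410.4 N.
Then T_Q = 0.626068 × 410.363 = 256.9 N.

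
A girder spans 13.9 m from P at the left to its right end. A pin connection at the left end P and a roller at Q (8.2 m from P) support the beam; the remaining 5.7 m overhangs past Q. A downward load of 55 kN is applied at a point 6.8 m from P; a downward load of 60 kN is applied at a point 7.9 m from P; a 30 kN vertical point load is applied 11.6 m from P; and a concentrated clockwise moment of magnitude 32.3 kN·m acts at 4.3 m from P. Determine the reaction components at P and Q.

Moments about P: Q_y·8.2 − 55·6.8 − 60·7.9 − 30·11.6 − 32.3 = 0 → Q_y = 1228.3/8.2 = 149.793 ≈ 149.8 kN.
ΣF_y = 0: P_y + 149.793 − 55 − 60 − 30 = 0 → P_y = -4.793 kN.
ΣF_x = 0: no horizontal applied forces, so P_x = 0.

P_x = 0, P_y = -4.793 kN, Q_y = 149.8 kN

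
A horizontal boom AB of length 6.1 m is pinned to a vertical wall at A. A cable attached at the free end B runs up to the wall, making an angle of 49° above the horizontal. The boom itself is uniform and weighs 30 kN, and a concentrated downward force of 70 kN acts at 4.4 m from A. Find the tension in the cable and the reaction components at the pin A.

T = 86.78 kN, A_x = 56.93 kN, A_y = 34.51 kN

ΣM about A: T·sin49°·6.1 − 30·3.05 − 70·4.4 = 0 → T = 399.5/(6.1·0.75471) = 86.7774 ≈ 86.78 kN.
ΣF_x = 0: A_x − T·cos49° = 0 → A_x = 86.7774 × 0.656059 = 56.93 kN.
ΣF_y = 0: A_y + T·sin49° − 30 − 70 = 0 → A_y = 100 − 86.7774 × 0.75471 = 34.51 kN.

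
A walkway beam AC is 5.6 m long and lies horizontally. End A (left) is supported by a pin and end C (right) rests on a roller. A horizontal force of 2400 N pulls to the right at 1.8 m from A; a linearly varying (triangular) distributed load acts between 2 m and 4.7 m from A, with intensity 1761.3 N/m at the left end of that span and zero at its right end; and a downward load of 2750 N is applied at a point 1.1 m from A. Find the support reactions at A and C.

Resultant of the triangular load: ½ × 1761.3 × 2.7 = 2377.755 N, acting at 2.9 m from A (one-third of the span from the peak).
ΣM about A: C_y·5.6 − (½·1761.3·2.7)·2.9 − 2750·1.1 = 0 → C_y = 9920.4895/5.6 = 1771.52 ≈ 1772 N.
ΣF_y = 0: A_y + 1771.52 − ½·1761.3·2.7 − 2750 = 0 → A_y = 3356 N.
ΣF_x = 0: A_x + 2400 = 0 → A_x = -2400 N.

A_x = -2400 N, A_y = 3356 N, C_y = 1772 N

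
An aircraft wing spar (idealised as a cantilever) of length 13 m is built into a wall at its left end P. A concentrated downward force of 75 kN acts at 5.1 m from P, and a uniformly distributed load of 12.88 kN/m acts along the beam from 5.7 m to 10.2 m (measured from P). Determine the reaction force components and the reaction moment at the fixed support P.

Resultant of the distributed load: 12.88 × 4.5 = 57.96 kN at 7.95 m from P.
ΣF_x = 0: P_x = 0.
ΣF_y = 0: P_y − 75 − 12.88·4.5 = 0 → P_y = 133.0 kN.
ΣM about P: M_P − 75·5.1 − (12.88·4.5)·7.95 = 0 → M_P = 843.3 kN·m.

P_x = 0, P_y = 133.0 kN, M_P = 843.3 kN·m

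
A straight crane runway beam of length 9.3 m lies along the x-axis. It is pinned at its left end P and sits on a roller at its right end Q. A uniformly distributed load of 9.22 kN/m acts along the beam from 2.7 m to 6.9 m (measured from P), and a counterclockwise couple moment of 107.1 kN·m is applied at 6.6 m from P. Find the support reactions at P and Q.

Resultant of the distributed load: 9.22 × 4.2 = 38.724 kN at 4.8 m from P.
Moments about P: Q_y·9.3 − (9.22·4.2)·4.8 + 107.1 = 0 → Q_y = 78.7752/9.3 = 8.47045 ≈ 8.470 kN.
ΣF_y = 0: P_y + 8.47045 − 9.22·4.2 = 0 → P_y = 30.25 kN.
ΣF_x = 0: no horizontal applied forces, so P_x = 0.

P_x = 0, P_y = 30.25 kN, Q_y = 8.470 kN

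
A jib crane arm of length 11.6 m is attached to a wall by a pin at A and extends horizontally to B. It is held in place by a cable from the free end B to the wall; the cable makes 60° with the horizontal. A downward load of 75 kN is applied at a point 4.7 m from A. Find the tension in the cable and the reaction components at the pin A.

T = 35.09 kN, A_x = 17.54 kN, A_y = 44.61 kN

ΣM about A: T·sin60°·11.6 − 75·4.7 = 0 → T = 352.5/(11.6·0.866025) = 35.089 ≈ 35.09 kN.
ΣF_x = 0: A_x − T·cos60° = 0 → A_x = 35.089 × 0.5 = 17.54 kN.
ΣF_y = 0: A_y + T·sin60° − 75 = 0 → A_y = 75 − 35.089 × 0.866025 = 44.61 kN.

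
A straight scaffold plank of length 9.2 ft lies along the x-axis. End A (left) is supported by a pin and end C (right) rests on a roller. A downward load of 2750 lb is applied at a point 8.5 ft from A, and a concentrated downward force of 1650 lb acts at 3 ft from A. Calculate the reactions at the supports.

Moments about A: C_y·9.2 − 2750·8.5 − 1650·3 = 0 → C_y = 28325/9.2 = 3078.8 ≈ 3079 lb.
ΣF_y = 0: A_y + 3078.8 − 2750 − 1650 = 0 → A_y = 1321 lb.
ΣF_x = 0: no horizontal applied forces, so A_x = 0.

A_x = 0, A_y = 1321 lb, C_y = 3079 lb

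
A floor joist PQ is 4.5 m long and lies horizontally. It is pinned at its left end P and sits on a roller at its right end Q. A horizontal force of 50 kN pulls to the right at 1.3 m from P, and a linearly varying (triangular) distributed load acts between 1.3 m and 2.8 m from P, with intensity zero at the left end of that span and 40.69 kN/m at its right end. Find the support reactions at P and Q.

P_x = -50.00 kN, P_y = 14.92 kN, Q_y = 15.60 kN

Resultant of the triangular load: ½ × 40.69 × 1.5 = 30.5175 kN, acting at 2.3 m from P (one-third of the span from the peak).
ΣM about P: Q_y·4.5 − (½·40.69·1.5)·2.3 = 0 → Q_y = 70.19025/4.5 = 15.5978 ≈ 15.60 kN.
ΣF_y = 0: P_y + 15.5978 − ½·40.69·1.5 = 0 → P_y = 14.92 kN.
ΣF_x = 0: P_x + 50 = 0 → P_x = -50.00 kN.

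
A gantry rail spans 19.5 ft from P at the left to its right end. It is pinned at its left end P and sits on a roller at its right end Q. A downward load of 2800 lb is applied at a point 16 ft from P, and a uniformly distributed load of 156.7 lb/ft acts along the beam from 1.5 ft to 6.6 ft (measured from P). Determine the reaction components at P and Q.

Resultant of the distributed load: 156.7 × 5.1 = 799.17 lb at 4.05 ft from P.
Moments about P: Q_y·19.5 − 2800·16 − (156.7·5.1)·4.05 = 0 → Q_y = 48036.6385/19.5 = 2463.42 ≈ 2463 lb.
ΣF_y = 0: P_y + 2463.42 − 2800 − 156.7·5.1 = 0 → P_y = 1136 lb.
ΣF_x = 0: no horizontal applied forces, so P_x = 0.

P_x = 0, P_y = 1136 lb, Q_y = 2463 lb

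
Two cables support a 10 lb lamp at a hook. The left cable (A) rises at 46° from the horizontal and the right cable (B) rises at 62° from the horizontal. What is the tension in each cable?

T_A = 4.936 lb, T_B = 7.304 lb

ΣF_x = 0: −T_A·cos46° + T_B·cos62° = 0 → T_B = 1.47966·T_A.
ΣF_y = 0: T_A·sin46° + T_B·sin62° = 10.
Substitute: T_A·(0.71934 + 1.47966·0.882948) = 10 → T_A = 4.93631 ≈ 4.936 lb.
Then T_B = 1.47966 × 4.93631 = 7.304 lb.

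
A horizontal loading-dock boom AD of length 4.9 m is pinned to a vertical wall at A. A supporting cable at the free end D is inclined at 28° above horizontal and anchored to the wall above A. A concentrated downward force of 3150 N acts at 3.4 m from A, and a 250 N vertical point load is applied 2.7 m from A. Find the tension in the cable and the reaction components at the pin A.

ΣM about A: T·sin28°·4.9 − 3150·3.4 − 250·2.7 = 0 → T = 11385/(4.9·0.469472) = 4949.11 ≈ 4949 N.
ΣF_x = 0: A_x − T·cos28° = 0 → A_x = 4949.11 × 0.882948 = 4370 N.
ΣF_y = 0: A_y + T·sin28° − 3150 − 250 = 0 → A_y = 3400 − 4949.11 × 0.469472 = 1077 N.

T = 4949 N, A_x = 4370 N, A_y = 1077 N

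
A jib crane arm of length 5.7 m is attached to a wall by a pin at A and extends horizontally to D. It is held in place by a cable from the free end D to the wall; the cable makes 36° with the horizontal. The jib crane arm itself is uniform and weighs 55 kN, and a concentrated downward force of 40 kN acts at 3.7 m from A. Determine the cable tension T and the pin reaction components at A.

T = 90.96 kN, A_x = 73.59 kN, A_y = 41.54 kN

ΣM about A: T·sin36°·5.7 − 55·2.85 − 40·3.7 = 0 → T = 304.75/(5.7·0.587785) = 90.96 kN.
ΣF_x = 0: A_x − T·cos36° = 0 → A_x = 90.96 × 0.809017 = 73.59 kN.
ΣF_y = 0: A_y + T·sin36° − 55 − 40 = 0 → A_y = 95 − 90.96 × 0.587785 = 41.54 kN.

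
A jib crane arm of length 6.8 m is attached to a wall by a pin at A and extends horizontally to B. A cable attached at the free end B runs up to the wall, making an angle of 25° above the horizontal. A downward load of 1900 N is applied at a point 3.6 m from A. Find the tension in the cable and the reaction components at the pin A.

T = 2380 N, A_x = 2157 N, A_y = 894.1 N

ΣM about A: T·sin25°·6.8 − 1900·3.6 = 0 → T = 6840/(6.8·0.422618) = 2380.12 ≈ 2380 N.
ΣF_x = 0: A_x − T·cos25° = 0 → A_x = 2380.12 × 0.906308 = 2157 N.
ΣF_y = 0: A_y + T·sin25° − 1900 = 0 → A_y = 1900 − 2380.12 × 0.422618 = 894.1 N.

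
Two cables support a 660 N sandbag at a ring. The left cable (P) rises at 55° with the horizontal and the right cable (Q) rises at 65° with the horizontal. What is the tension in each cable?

T_P = 322.1 N, T_Q = 437.1 N

ΣF_x = 0: −T_P·cos55° + T_Q·cos65° = 0 → T_Q = 1.3572·T_P.
ΣF_y = 0: T_P·sin55° + T_Q·sin65° = 660.
Substitute: T_P·(0.819152 + 1.3572·0.906308) = 660 → T_P = 322.078 ≈ 322.1 N.
Then T_Q = 1.3572 × 322.078 = 437.1 N.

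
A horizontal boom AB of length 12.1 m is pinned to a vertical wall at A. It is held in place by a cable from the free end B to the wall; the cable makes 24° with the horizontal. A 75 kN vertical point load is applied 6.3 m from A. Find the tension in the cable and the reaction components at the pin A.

ΣM about A: T·sin24°·12.1 − 75·6.3 = 0 → T = 472.5/(12.1·0.406737) = 96.007 ≈ 96.01 kN.
ΣF_x = 0: A_x − T·cos24° = 0 → A_x = 96.007 × 0.913545 = 87.71 kN.
ΣF_y = 0: A_y + T·sin24° − 75 = 0 → A_y = 75 − 96.007 × 0.406737 = 35.95 kN.

T = 96.01 kN, A_x = 87.71 kN, A_y = 35.95 kN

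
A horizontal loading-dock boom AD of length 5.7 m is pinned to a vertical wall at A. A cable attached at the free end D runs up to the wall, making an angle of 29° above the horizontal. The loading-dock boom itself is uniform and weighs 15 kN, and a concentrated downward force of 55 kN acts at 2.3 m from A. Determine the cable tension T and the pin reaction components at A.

ΣM about A: T·sin29°·5.7 − 15·2.85 − 55·2.3 = 0 → T = 169.25/(5.7·0.48481) = 61.2466 ≈ 61.25 kN.
ΣF_x = 0: A_x − T·cos29° = 0 → A_x = 61.2466 × 0.87462 = 53.57 kN.
ΣF_y = 0: A_y + T·sin29° − 15 − 55 = 0 → A_y = 70 − 61.2466 × 0.48481 = 40.31 kN.

T = 61.25 kN, A_x = 53.57 kN, A_y = 40.31 kN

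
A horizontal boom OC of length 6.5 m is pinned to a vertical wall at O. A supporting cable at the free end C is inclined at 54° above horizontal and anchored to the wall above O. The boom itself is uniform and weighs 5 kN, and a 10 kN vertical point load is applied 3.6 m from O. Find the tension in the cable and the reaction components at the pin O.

T = 9.936 kN, O_x = 5.840 kN, O_y = 6.962 kN

ΣM about O: T·sin54°·6.5 − 5·3.25 − 10·3.6 = 0 → T = 52.25/(6.5·0.809017) = 9.93608 ≈ 9.936 kN.
ΣF_x = 0: O_x − T·cos54° = 0 → O_x = 9.93608 × 0.587785 = 5.840 kN.
ΣF_y = 0: O_y + T·sin54° − 5 − 10 = 0 → O_y = 15 − 9.93608 × 0.809017 = 6.962 kN.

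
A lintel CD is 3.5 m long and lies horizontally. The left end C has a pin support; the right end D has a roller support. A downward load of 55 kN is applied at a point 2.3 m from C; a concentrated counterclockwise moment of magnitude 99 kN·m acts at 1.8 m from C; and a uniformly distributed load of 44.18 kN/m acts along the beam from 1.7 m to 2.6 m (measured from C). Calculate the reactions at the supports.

Resultant of the distributed load: 44.18 × 0.9 = 39.762 kN at 2.15 m from C.
Moments about C: D_y·3.5 − 55·2.3 + 99 − (44.18·0.9)·2.15 = 0 → D_y = 112.9883/3.5 = 32.2824 ≈ 32.28 kN.
ΣF_y = 0: C_y + 32.2824 − 55 − 44.18·0.9 = 0 → C_y = 62.48 kN.
ΣF_x = 0: no horizontal applied forces, so C_x = 0.

C_x = 0, C_y = 62.48 kN, D_y = 32.28 kN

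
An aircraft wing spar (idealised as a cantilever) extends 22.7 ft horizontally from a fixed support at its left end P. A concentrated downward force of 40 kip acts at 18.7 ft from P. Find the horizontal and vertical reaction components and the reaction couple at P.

P_x = 0, P_y = 40.00 kip, M_P = 748.0 kip·ft

ΣF_x = 0: P_x = 0.
ΣF_y = 0: P_y − 40 = 0 → P_y = 40.00 kip.
ΣM about P: M_P − 40·18.7 = 0 → M_P = 748.0 kip·ft.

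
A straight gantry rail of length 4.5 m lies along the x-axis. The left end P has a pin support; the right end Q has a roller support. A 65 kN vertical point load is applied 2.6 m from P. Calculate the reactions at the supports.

Moments about P: Q_y·4.5 − 65·2.6 = 0 → Q_y = 169/4.5 = 37.5556 ≈ 37.56 kN.
ΣF_y = 0: P_y + 37.5556 − 65 = 0 → P_y = 27.44 kN.
ΣF_x = 0: no horizontal applied forces, so P_x = 0.

P_x = 0, P_y = 27.44 kN, Q_y = 37.56 kN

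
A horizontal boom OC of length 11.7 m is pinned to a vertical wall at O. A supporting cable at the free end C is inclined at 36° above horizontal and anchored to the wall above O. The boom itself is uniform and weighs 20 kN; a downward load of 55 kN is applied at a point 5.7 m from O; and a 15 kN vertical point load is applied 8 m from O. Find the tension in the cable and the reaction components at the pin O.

ΣM about O: T·sin36°·11.7 − 20·5.85 − 55·5.7 − 15·8 = 0 → T = 550.5/(11.7·0.587785) = 80.0485 ≈ 80.05 kN.
ΣF_x = 0: O_x − T·cos36° = 0 → O_x = 80.0485 × 0.809017 = 64.76 kN.
ΣF_y = 0: O_y + T·sin36° − 20 − 55 − 15 = 0 → O_y = 90 − 80.0485 × 0.587785 = 42.95 kN.

T = 80.05 kN, O_x = 64.76 kN, O_y = 42.95 kN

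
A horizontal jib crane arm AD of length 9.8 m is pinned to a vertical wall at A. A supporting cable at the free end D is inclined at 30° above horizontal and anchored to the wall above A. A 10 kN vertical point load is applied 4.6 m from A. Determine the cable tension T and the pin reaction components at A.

T = 9.388 kN, A_x = 8.130 kN, A_y = 5.306 kN

ΣM about A: T·sin30°·9.8 − 10·4.6 = 0 → T = 46/(9.8·0.5) = 9.38776 ≈ 9.388 kN.
ΣF_x = 0: A_x − T·cos30° = 0 → A_x = 9.38776 × 0.866025 = 8.130 kN.
ΣF_y = 0: A_y + T·sin30° − 10 = 0 → A_y = 10 − 9.38776 × 0.5 = 5.306 kN.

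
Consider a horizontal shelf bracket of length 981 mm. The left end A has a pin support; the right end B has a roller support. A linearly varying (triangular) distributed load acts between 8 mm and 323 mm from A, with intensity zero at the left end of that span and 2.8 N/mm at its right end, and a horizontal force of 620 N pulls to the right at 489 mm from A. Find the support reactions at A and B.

A_x = -620.0 N, A_y = 343.0 N, B_y = 98.00 N

Resultant of the triangular load: ½ × 2.8 × 315 = 441 N, acting at 218 mm from A (one-third of the span from the peak).
Moments about A: B_y·981 − (½·2.8·315)·218 = 0 → B_y = 96138/981 = 98.00 N.
ΣF_y = 0: A_y + 98 − ½·2.8·315 = 0 → A_y = 343.0 N.
ΣF_x = 0: A_x + 620 = 0 → A_x = -620.0 N.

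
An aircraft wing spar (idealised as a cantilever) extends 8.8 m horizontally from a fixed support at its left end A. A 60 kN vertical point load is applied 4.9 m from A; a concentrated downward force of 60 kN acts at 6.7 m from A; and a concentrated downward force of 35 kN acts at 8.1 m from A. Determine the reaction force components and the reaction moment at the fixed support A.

A_x = 0, A_y = 155.0 kN, M_A = 979.5 kN·m

ΣF_x = 0: A_x = 0.
ΣF_y = 0: A_y − 60 − 60 − 35 = 0 → A_y = 155.0 kN.
ΣM about A: M_A − 60·4.9 − 60·6.7 − 35·8.1 = 0 → M_A = 979.5 kN·m.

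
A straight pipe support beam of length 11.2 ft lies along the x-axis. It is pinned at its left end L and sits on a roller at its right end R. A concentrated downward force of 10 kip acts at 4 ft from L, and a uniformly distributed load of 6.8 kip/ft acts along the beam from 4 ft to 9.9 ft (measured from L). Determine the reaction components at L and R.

L_x = 0, L_y = 21.65 kip, R_y = 28.47 kip

Resultant of the distributed load: 6.8 × 5.9 = 40.12 kip at 6.95 ft from L.
Moments about L: R_y·11.2 − 10·4 − (6.8·5.9)·6.95 = 0 → R_y = 318.834/11.2 = 28.4673 ≈ 28.47 kip.
ΣF_y = 0: L_y + 28.4673 − 10 − 6.8·5.9 = 0 → L_y = 21.65 kip.
ΣF_x = 0: no horizontal applied forces, so L_x = 0.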